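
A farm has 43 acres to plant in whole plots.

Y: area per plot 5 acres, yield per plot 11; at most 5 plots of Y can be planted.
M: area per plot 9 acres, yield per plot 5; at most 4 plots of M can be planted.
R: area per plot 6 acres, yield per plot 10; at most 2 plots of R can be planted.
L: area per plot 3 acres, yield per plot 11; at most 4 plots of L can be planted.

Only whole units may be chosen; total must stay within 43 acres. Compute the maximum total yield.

109

L has the best ratio (11/3); taking only L gives at most 4×11 = 44 (stopped by the supply cap of 4).
Mixing does better — 5×Y, 1×R, and 4×L: area 43 ≤ 43, yield 5·11 + 1·10 + 4·11 = 109.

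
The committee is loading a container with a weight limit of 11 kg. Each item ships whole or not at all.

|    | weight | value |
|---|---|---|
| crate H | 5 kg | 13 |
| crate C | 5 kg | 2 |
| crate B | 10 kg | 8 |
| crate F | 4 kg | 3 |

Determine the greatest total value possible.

16

Allowing fractional choices, the relaxed optimum would be about 17.8, but items are indivisible.
crate H + crate C: weight 5 + 5 = 10 ≤ 11, value 13 + 2 = 15.
crate H: weight 5 ≤ 11, value 13.
crate H + crate F: weight 5 + 4 = 9 ≤ 11, value 13 + 3 = 16.
Best is crate H and crate F with total value 16.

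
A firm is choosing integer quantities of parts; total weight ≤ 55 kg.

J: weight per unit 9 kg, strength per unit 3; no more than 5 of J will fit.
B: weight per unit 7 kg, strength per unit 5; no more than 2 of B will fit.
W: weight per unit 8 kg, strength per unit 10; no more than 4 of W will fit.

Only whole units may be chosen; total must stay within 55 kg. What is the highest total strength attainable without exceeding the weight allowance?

53

This is a bounded integer knapsack.
W has the best ratio (10/8); taking only W gives at most 4×10 = 40 (stopped by the supply cap of 4).
Mixing does better — 1×J, 2×B, and 4×W: weight 55 ≤ 55, strength 1·3 + 2·5 + 4·10 = 53.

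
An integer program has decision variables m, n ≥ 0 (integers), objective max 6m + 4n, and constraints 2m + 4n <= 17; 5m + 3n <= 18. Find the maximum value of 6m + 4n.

22

Relaxing integrality, the LP optimum is 23.00 at (m,n) = (1.5, 3.5), which is not an integer point.
(m,n)=(3,1): 2·3+4·1=10≤17, 5·3+3·1=18≤18, objective 22.
(m,n)=(2,2): 2·2+4·2=12≤17, 5·2+3·2=16≤18, objective 20.
(m,n)=(3,0): 2·3+4·0=6≤17, 5·3+3·0=15≤18, objective 18.
Maximum is 22 at (m,n)=(3,1).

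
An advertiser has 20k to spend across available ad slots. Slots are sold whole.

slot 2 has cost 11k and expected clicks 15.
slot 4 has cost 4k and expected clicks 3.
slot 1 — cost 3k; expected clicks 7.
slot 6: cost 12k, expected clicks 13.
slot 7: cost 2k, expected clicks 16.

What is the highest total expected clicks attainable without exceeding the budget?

Allowing fractional choices, the relaxed optimum would be about 42.3, but ad slots are indivisible.
slot 2 + slot 4 + slot 1 + slot 7: cost 11 + 4 + 3 + 2 = 20 ≤ 20, expected clicks 15 + 3 + 7 + 16 = 41.
slot 1 + slot 6 + slot 7: cost 3 + 12 + 2 = 17 ≤ 20, expected clicks 7 + 13 + 16 = 36.
slot 2 + slot 1 + slot 7: cost 11 + 3 + 2 = 16 ≤ 20, expected clicks 15 + 7 + 16 = 38.
Best is slot 2, slot 4, slot 1, and slot 7 with total expected clicks 41.

41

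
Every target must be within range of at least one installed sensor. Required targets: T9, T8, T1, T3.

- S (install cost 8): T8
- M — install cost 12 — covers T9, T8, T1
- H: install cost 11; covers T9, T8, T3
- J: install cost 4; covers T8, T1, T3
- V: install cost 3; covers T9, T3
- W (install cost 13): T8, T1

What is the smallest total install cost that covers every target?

Choose J and V: together they cover T9, T8, T1, T3 — every target.
Total install cost: 4 + 3 = 7.
No cover costs less than 7.

7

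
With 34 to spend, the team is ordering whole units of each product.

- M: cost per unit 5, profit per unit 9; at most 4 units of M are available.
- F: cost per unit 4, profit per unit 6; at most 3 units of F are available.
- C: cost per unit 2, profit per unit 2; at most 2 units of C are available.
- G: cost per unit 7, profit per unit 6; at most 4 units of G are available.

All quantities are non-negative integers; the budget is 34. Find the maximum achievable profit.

This is a bounded integer knapsack.
Take 4×M, 3×F, and 1×C: cost 34 ≤ 34, profit 4·9 + 3·6 + 1·2 = 56.
M has the best ratio (9/5) and is taken to its limit of 4; remaining capacity is filled optimally with the others.

56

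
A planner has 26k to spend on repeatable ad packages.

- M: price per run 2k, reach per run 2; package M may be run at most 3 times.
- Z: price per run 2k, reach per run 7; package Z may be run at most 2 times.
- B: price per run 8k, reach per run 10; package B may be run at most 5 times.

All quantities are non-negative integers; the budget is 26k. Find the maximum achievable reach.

3×M, 2×Z, and 2×B: price 26 ≤ 26, reach 3·2 + 2·7 + 2·10 = 40.
2×M, 2×Z, and 2×B: price 24 ≤ 26, reach 2·2 + 2·7 + 2·10 = 38.
Best is 40.

40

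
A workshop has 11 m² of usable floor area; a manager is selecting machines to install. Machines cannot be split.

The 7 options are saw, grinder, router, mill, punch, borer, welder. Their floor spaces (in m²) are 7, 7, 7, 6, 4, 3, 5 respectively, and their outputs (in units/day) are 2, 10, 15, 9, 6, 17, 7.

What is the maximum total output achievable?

32

Allowing fractional choices, the relaxed optimum would be about 33.5, but machines are indivisible.
router + borer: floor space 7 + 3 = 10 ≤ 11, output 15 + 17 = 32.
mill + borer: floor space 6 + 3 = 9 ≤ 11, output 9 + 17 = 26.
grinder + borer: floor space 7 + 3 = 10 ≤ 11, output 10 + 17 = 27.
Best is router and borer with total output 32.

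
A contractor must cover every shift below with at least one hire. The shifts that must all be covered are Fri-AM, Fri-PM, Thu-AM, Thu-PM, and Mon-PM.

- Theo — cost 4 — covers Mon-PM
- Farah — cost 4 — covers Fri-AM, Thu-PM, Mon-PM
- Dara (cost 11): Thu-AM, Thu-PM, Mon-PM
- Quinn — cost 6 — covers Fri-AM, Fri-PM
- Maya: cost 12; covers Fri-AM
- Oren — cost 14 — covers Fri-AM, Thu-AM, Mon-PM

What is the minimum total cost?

The greedy cost-per-new-shift heuristic would pick Farah, Quinn, and Dara for 21, but a cheaper cover exists.
Choose Dara and Quinn: together they cover Fri-AM, Fri-PM, Thu-AM, Thu-PM, Mon-PM — every shift.
Total cost: 11 + 6 = 17.
No cover costs less than 17.

17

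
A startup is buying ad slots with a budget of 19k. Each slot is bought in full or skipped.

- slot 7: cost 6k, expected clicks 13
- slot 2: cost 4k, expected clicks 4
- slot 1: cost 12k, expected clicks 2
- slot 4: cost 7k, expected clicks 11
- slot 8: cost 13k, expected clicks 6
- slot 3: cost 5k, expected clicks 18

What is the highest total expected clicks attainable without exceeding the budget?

42

Treat it as a binary knapsack problem.
Take slot 7, slot 4, and slot 3: cost 6 + 7 + 5 = 18 ≤ 19, expected clicks 13 + 11 + 18 = 42.
No other feasible combination does better.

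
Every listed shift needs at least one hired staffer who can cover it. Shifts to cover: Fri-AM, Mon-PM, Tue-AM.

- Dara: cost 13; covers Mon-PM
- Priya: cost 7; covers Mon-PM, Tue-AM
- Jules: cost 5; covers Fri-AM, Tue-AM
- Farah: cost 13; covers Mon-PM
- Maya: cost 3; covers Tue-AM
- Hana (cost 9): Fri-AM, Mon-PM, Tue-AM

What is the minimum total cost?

The greedy cost-per-new-shift heuristic would pick Jules and Priya for 12, but a cheaper cover exists.
Hana alone covers Fri-AM, Mon-PM, Tue-AM — every shift.
Total cost: 9.
No cover costs less than 9.

9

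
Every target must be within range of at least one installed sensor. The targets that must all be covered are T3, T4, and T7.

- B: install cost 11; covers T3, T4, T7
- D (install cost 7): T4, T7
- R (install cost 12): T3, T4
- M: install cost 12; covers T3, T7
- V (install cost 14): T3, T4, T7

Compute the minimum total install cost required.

The greedy cost-per-new-target heuristic would pick D and B for 18, but a cheaper cover exists.
B alone covers T3, T4, T7 — every target.
Total install cost: 11.
No cover costs less than 11.

11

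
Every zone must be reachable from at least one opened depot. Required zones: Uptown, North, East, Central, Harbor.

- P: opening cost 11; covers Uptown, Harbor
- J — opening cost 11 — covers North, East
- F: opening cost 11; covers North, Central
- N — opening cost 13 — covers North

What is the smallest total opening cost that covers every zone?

This is an integer covering problem.
Choose P, J, and F: together they cover Uptown, North, East, Central, Harbor — every zone.
Total opening cost: 11 + 11 + 11 = 33.
No cover costs less than 33.

33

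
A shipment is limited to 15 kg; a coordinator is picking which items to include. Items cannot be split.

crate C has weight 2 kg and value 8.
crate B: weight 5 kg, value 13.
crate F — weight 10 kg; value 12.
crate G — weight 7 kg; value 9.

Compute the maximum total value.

30

Take crate C, crate B, and crate G: weight 2 + 5 + 7 = 14 ≤ 15, value 8 + 13 + 9 = 30.
No other feasible combination does better.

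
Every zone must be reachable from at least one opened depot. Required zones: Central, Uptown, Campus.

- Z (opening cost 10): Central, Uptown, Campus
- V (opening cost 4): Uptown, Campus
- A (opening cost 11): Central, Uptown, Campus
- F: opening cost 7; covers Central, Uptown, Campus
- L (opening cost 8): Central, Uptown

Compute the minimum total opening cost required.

The greedy cost-per-new-zone heuristic would pick V and F for 11, but a cheaper cover exists.
F alone covers Central, Uptown, Campus — every zone.
Total opening cost: 7.
No cover costs less than 7.

7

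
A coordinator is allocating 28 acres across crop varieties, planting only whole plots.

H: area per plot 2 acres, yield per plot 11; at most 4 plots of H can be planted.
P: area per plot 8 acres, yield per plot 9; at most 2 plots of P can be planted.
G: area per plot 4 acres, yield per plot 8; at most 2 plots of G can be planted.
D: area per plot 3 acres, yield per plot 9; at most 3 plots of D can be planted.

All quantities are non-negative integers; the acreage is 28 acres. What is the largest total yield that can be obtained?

87

H has the best ratio (11/2); taking only H gives at most 4×11 = 44 (stopped by the supply cap of 4).
Mixing does better — 4×H, 2×G, and 3×D: area 25 ≤ 28, yield 4·11 + 2·8 + 3·9 = 87.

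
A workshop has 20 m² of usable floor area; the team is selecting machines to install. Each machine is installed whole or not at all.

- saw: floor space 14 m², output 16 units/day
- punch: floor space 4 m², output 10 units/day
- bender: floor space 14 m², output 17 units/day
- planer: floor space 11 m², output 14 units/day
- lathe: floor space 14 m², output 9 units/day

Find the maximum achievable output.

27

Allowing fractional choices, the relaxed optimum would be about 30.1, but machines are indivisible.
punch + planer: floor space 4 + 11 = 15 ≤ 20, output 10 + 14 = 24.
saw + punch: floor space 14 + 4 = 18 ≤ 20, output 16 + 10 = 26.
punch + bender: floor space 4 + 14 = 18 ≤ 20, output 10 + 17 = 27.
Best is punch and bender with total output 27.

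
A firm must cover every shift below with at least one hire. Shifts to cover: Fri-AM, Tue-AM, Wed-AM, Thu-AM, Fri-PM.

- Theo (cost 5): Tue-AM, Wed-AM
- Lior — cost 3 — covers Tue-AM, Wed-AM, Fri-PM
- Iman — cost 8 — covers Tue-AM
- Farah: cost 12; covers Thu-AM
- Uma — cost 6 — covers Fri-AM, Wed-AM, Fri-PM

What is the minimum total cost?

Choose Lior, Farah, and Uma: together they cover Fri-AM, Tue-AM, Wed-AM, Thu-AM, Fri-PM — every shift.
Total cost: 3 + 12 + 6 = 21.

21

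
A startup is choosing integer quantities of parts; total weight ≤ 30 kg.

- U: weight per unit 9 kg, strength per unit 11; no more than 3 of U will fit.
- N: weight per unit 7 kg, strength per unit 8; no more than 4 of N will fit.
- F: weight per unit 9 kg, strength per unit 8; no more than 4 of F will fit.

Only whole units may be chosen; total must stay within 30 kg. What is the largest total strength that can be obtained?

Take 1×U and 3×N: weight 30 ≤ 30, strength 1·11 + 3·8 = 35.
No other integer combination yields more.

35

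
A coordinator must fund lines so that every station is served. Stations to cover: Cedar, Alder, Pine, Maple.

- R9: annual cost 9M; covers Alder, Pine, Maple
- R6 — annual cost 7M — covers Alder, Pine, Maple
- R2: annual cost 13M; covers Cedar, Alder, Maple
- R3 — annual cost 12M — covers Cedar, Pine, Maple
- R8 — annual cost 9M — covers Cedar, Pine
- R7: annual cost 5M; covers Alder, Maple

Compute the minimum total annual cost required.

14

The greedy cost-per-new-station heuristic would pick R6 and R8 for 16, but a cheaper cover exists.
Choose R8 and R7: together they cover Cedar, Alder, Pine, Maple — every station.
Total annual cost: 9 + 5 = 14.
No cover costs less than 14.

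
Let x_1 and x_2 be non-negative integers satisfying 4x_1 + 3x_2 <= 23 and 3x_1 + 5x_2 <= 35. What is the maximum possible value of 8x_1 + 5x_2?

(x_1,x_2)=(5,1): 4·5+3·1=23≤23, 3·5+5·1=20≤35, objective 45.
(x_1,x_2)=(4,2): 4·4+3·2=22≤23, 3·4+5·2=22≤35, objective 42.
(x_1,x_2)=(5,0): 4·5+3·0=20≤23, 3·5+5·0=15≤35, objective 40.
The best lattice point is (5,1), giving 45.

45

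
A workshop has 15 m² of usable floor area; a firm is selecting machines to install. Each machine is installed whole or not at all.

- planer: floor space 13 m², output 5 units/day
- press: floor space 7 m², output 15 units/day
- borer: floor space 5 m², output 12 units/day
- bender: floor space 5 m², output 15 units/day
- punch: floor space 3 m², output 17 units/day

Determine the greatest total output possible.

Allowing fractional choices, the relaxed optimum would be about 48.3, but machines are indivisible.
press + bender + punch: floor space 7 + 5 + 3 = 15 ≤ 15, output 15 + 15 + 17 = 47.
press + borer + punch: floor space 7 + 5 + 3 = 15 ≤ 15, output 15 + 12 + 17 = 44.
borer + bender + punch: floor space 5 + 5 + 3 = 13 ≤ 15, output 12 + 15 + 17 = 44.
Best is press, bender, and punch with total output 47.

47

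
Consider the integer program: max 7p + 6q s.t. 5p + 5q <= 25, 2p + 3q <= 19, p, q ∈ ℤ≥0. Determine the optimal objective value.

(p,q)=(5,0): 5·5+5·0=25≤25, 2·5+3·0=10≤19, objective 35.
(p,q)=(4,1): 5·4+5·1=25≤25, 2·4+3·1=11≤19, objective 34.
(p,q)=(4,0): 5·4+5·0=20≤25, 2·4+3·0=8≤19, objective 28.
Maximum is 35 at (p,q)=(5,0).

35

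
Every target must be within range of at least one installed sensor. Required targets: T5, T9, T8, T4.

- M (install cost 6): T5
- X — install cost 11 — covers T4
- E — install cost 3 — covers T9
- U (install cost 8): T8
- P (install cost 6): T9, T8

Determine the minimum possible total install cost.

The greedy cost-per-new-target heuristic would pick E, M, P, and X for 26, but a cheaper cover exists.
Choose M, X, and P: together they cover T5, T9, T8, T4 — every target.
Total install cost: 6 + 11 + 6 = 23.
No cover costs less than 23.

23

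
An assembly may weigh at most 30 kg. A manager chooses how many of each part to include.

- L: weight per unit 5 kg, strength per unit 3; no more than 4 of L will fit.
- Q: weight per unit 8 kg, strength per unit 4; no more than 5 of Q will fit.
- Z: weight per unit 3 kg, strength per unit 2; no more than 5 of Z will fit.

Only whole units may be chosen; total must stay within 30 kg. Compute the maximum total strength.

2×L, 1×Q, and 4×Z: weight 30 ≤ 30, strength 2·3 + 1·4 + 4·2 = 18.
3×L and 5×Z: weight 30 ≤ 30, strength 3·3 + 5·2 = 19.
Best is 19.

19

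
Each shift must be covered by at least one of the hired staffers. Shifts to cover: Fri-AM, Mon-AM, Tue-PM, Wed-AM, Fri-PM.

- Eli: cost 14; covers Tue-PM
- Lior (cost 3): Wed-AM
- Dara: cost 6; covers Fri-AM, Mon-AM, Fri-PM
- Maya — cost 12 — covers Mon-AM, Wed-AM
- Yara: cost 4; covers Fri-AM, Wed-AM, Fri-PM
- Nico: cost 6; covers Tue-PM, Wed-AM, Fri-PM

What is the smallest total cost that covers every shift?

The greedy cost-per-new-shift heuristic would pick Yara, Dara, and Nico for 16, but a cheaper cover exists.
Choose Dara and Nico: together they cover Fri-AM, Mon-AM, Tue-PM, Wed-AM, Fri-PM — every shift.
Total cost: 6 + 6 = 12.
No cover costs less than 12.

12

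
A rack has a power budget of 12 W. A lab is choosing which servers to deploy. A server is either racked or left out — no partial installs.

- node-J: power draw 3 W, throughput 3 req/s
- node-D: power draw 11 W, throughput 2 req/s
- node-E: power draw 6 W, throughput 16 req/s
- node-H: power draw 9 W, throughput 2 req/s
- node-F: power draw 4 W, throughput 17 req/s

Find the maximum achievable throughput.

33

This is a 0-1 knapsack instance.
Allowing fractional choices, the relaxed optimum would be about 35.0, but servers are indivisible.
node-J + node-F: power draw 3 + 4 = 7 ≤ 12, throughput 3 + 17 = 20.
node-E + node-F: power draw 6 + 4 = 10 ≤ 12, throughput 16 + 17 = 33.
Best is node-E and node-F with total throughput 33.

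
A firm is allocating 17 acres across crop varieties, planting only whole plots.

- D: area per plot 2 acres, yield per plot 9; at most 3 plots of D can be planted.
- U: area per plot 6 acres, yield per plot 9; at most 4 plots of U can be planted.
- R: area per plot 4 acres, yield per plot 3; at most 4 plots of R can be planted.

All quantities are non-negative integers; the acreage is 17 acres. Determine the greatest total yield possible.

D has the best ratio (9/2); taking only D gives at most 3×9 = 27 (stopped by the supply cap of 3).
Mixing does better — 3×D, 1×U, and 1×R: area 16 ≤ 17, yield 3·9 + 1·9 + 1·3 = 39.

39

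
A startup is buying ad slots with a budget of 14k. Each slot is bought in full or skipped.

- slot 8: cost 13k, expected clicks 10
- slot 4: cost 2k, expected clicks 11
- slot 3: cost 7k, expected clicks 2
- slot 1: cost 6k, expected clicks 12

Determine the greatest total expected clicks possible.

Take slot 4 and slot 1: cost 2 + 6 = 8 ≤ 14, expected clicks 11 + 12 = 23.
No other feasible combination does better.

23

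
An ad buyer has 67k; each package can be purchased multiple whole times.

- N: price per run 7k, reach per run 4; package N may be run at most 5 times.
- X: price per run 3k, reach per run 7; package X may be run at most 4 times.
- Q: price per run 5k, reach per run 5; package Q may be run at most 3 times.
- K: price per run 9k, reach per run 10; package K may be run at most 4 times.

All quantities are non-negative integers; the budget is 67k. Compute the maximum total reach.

X has the best ratio (7/3); taking only X gives at most 4×7 = 28 (stopped by the supply cap of 4).
Mixing does better — 4×X, 3×Q, and 4×K: price 63 ≤ 67, reach 4·7 + 3·5 + 4·10 = 83.

83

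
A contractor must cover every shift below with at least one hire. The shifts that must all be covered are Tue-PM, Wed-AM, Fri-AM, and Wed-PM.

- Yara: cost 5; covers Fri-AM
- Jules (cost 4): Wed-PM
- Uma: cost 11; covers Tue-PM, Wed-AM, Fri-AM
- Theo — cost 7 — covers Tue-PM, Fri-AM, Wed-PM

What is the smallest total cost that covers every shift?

15

Choose Jules and Uma: together they cover Tue-PM, Wed-AM, Fri-AM, Wed-PM — every shift.
Total cost: 4 + 11 = 15.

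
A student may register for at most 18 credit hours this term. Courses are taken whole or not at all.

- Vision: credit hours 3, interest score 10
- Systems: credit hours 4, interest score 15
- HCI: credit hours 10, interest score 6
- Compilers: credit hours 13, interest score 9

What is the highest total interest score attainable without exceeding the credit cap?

31

This is an integer program with binary decision variables.
Allowing fractional choices, the relaxed optimum would be about 32.6, but courses are indivisible.
Vision + Systems + HCI: credit hours 3 + 4 + 10 = 17 ≤ 18, interest score 10 + 15 + 6 = 31.
Vision + Systems: credit hours 3 + 4 = 7 ≤ 18, interest score 10 + 15 = 25.
Best is Vision, Systems, and HCI with total interest score 31.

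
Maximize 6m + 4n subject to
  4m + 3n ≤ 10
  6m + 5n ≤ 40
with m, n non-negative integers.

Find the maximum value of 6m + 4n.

14

(m,n)=(1,2) is feasible, giving 14.
(m,n)=(0,3) is feasible, giving 12.
The best lattice point is (1,2), giving 14.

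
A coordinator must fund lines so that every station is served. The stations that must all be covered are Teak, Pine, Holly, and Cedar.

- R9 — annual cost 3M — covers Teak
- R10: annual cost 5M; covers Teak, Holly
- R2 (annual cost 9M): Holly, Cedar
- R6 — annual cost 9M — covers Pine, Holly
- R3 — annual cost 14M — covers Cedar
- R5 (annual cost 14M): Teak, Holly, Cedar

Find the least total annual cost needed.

21

The greedy cost-per-new-station heuristic would pick R10, R2, and R6 for 23, but a cheaper cover exists.
Choose R9, R2, and R6: together they cover Teak, Pine, Holly, Cedar — every station.
Total annual cost: 3 + 9 + 9 = 21.
No cover costs less than 21.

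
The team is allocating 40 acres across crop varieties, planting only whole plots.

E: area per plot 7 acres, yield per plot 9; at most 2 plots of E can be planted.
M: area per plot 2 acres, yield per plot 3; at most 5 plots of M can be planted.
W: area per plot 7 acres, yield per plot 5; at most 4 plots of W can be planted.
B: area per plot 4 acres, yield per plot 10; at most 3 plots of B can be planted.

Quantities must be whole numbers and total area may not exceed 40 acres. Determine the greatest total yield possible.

This is a bounded integer knapsack.
B has the best ratio (10/4); taking only B gives at most 3×10 = 30 (stopped by the supply cap of 3).
Mixing does better — 2×E, 5×M, and 3×B: area 36 ≤ 40, yield 2·9 + 5·3 + 3·10 = 63.

63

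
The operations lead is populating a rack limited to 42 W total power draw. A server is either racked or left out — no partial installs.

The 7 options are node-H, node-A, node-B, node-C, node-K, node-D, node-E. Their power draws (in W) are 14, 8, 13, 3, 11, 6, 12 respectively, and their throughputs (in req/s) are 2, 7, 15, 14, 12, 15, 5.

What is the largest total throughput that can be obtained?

63

Allowing fractional choices, the relaxed optimum would be about 63.4, but servers are indivisible.
node-A + node-B + node-C + node-D + node-E: power draw 8 + 13 + 3 + 6 + 12 = 42 ≤ 42, throughput 7 + 15 + 14 + 15 + 5 = 56.
node-A + node-B + node-C + node-K + node-D: power draw 8 + 13 + 3 + 11 + 6 = 41 ≤ 42, throughput 7 + 15 + 14 + 12 + 15 = 63.
node-B + node-C + node-K + node-D: power draw 13 + 3 + 11 + 6 = 33 ≤ 42, throughput 15 + 14 + 12 + 15 = 56.
Best is node-A, node-B, node-C, node-K, and node-D with total throughput 63.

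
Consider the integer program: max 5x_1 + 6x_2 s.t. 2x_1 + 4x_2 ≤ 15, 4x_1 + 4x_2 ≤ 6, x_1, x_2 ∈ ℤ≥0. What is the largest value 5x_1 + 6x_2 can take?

The continuous relaxation peaks at (0, 1.5) with value 9.00; rounding to a feasible lattice point costs some objective.
(x_1,x_2)=(0,1): 2·0+4·1=4≤15, 4·0+4·1=4≤6, objective 6.
(x_1,x_2)=(1,0): 2·1+4·0=2≤15, 4·1+4·0=4≤6, objective 5.
The best lattice point is (0,1), giving 6.

6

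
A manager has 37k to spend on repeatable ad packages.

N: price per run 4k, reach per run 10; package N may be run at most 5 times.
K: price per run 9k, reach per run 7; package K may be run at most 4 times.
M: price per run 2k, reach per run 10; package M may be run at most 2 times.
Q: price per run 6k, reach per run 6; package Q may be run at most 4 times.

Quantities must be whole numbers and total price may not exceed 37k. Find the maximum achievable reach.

82

M has the best ratio (10/2); taking only M gives at most 2×10 = 20 (stopped by the supply cap of 2).
Mixing does better — 5×N, 2×M, and 2×Q: price 36 ≤ 37, reach 5·10 + 2·10 + 2·6 = 82.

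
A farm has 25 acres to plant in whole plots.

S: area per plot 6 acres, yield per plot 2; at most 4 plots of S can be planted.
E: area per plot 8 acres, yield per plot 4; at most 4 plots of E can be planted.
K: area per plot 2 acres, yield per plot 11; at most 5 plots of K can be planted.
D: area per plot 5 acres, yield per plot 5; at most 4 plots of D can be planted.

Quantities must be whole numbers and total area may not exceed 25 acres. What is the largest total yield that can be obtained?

K has the best ratio (11/2); taking only K gives at most 5×11 = 55 (stopped by the supply cap of 5).
Mixing does better — 5×K and 3×D: area 25 ≤ 25, yield 5·11 + 3·5 = 70.

70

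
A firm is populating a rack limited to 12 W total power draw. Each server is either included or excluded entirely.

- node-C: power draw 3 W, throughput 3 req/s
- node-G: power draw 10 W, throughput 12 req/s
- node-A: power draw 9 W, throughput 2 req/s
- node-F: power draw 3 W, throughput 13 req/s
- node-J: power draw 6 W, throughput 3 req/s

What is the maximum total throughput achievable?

19

Allowing fractional choices, the relaxed optimum would be about 23.8, but servers are indivisible.
node-C + node-F: power draw 3 + 3 = 6 ≤ 12, throughput 3 + 13 = 16.
node-C + node-F + node-J: power draw 3 + 3 + 6 = 12 ≤ 12, throughput 3 + 13 + 3 = 19.
node-F + node-J: power draw 3 + 6 = 9 ≤ 12, throughput 13 + 3 = 16.
Best is node-C, node-F, and node-J with total throughput 19.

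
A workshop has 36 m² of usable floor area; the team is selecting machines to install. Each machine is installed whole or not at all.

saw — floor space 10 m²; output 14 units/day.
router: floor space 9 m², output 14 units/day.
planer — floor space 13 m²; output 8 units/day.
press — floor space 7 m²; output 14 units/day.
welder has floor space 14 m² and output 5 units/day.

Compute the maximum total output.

This is a 0-1 knapsack instance.
Allowing fractional choices, the relaxed optimum would be about 48.2, but machines are indivisible.
saw + planer + press: floor space 10 + 13 + 7 = 30 ≤ 36, output 14 + 8 + 14 = 36.
router + planer + press: floor space 9 + 13 + 7 = 29 ≤ 36, output 14 + 8 + 14 = 36.
saw + router + press: floor space 10 + 9 + 7 = 26 ≤ 36, output 14 + 14 + 14 = 42.
Best is saw, router, and press with total output 42.

42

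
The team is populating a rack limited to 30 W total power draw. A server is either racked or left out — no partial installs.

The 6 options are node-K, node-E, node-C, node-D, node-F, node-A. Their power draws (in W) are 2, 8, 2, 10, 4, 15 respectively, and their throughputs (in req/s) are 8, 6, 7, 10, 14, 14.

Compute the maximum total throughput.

Allowing fractional choices, the relaxed optimum would be about 50.2, but servers are indivisible.
node-K + node-E + node-C + node-D + node-F: power draw 2 + 8 + 2 + 10 + 4 = 26 ≤ 30, throughput 8 + 6 + 7 + 10 + 14 = 45.
node-K + node-C + node-F + node-A: power draw 2 + 2 + 4 + 15 = 23 ≤ 30, throughput 8 + 7 + 14 + 14 = 43.
Best is node-K, node-E, node-C, node-D, and node-F with total throughput 45.

45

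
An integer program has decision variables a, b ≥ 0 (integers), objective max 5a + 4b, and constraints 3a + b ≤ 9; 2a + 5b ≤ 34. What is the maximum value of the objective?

29

(a,b)=(1,6): 3·1+1·6=9≤9, 2·1+5·6=32≤34, objective 29.
(a,b)=(1,5): 3·1+1·5=8≤9, 2·1+5·5=27≤34, objective 25.
The best lattice point is (1,6), giving 29.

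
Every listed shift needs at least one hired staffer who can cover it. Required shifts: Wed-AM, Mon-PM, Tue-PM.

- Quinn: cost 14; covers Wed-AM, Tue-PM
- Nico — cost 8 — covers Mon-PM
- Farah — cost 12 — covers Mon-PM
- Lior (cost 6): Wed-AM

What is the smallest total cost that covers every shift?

22

Choose Quinn and Nico: together they cover Wed-AM, Mon-PM, Tue-PM — every shift.
Total cost: 14 + 8 = 22.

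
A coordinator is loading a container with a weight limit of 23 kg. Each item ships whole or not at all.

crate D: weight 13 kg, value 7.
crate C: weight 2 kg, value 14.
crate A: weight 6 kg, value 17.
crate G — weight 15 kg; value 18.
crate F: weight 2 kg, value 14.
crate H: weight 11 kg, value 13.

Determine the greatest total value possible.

crate C + crate A + crate G: weight 2 + 6 + 15 = 23 ≤ 23, value 14 + 17 + 18 = 49.
crate C + crate A + crate F + crate H: weight 2 + 6 + 2 + 11 = 21 ≤ 23, value 14 + 17 + 14 + 13 = 58.
crate D + crate C + crate A + crate F: weight 13 + 2 + 6 + 2 = 23 ≤ 23, value 7 + 14 + 17 + 14 = 52.
Best is crate C, crate A, crate F, and crate H with total value 58.

58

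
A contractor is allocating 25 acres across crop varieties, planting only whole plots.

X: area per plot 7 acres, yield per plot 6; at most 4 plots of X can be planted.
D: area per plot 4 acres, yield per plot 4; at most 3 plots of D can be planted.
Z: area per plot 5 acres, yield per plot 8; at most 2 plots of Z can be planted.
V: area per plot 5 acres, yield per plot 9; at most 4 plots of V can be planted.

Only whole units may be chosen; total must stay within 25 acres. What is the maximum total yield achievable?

V has the best ratio (9/5); taking only V gives at most 4×9 = 36 (stopped by the supply cap of 4).
Mixing does better — 1×Z and 4×V: area 25 ≤ 25, yield 1·8 + 4·9 = 44.

44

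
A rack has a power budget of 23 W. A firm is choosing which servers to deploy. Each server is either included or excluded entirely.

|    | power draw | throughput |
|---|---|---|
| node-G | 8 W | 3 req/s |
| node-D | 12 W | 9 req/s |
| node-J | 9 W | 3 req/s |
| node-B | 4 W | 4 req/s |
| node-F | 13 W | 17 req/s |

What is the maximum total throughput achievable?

21

node-B + node-F: power draw 4 + 13 = 17 ≤ 23, throughput 4 + 17 = 21.
node-G + node-F: power draw 8 + 13 = 21 ≤ 23, throughput 3 + 17 = 20.
node-J + node-F: power draw 9 + 13 = 22 ≤ 23, throughput 3 + 17 = 20.
Best is node-B and node-F with total throughput 21.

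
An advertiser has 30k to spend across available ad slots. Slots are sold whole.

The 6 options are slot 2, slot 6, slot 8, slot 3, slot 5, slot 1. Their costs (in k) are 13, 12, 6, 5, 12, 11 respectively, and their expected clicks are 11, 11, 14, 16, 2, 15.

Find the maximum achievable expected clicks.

slot 6 + slot 3 + slot 1: cost 12 + 5 + 11 = 28 ≤ 30, expected clicks 11 + 16 + 15 = 42.
slot 8 + slot 3 + slot 1: cost 6 + 5 + 11 = 22 ≤ 30, expected clicks 14 + 16 + 15 = 45.
Best is slot 8, slot 3, and slot 1 with total expected clicks 45.

45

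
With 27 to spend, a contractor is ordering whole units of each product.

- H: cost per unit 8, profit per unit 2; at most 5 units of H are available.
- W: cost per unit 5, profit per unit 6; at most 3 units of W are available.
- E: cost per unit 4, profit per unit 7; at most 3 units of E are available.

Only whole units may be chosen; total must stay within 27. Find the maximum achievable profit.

This is a bounded integer knapsack.
E has the best ratio (7/4); taking only E gives at most 3×7 = 21 (stopped by the supply cap of 3).
Mixing does better — 3×W and 3×E: cost 27 ≤ 27, profit 3·6 + 3·7 = 39.

39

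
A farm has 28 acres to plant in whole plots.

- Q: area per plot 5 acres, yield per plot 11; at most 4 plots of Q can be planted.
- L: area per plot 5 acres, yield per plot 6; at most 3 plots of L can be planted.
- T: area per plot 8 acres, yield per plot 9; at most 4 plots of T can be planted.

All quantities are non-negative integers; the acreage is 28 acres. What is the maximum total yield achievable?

Q has the best ratio (11/5); taking only Q gives at most 4×11 = 44 (stopped by the supply cap of 4).
Mixing does better — 4×Q and 1×T: area 28 ≤ 28, yield 4·11 + 1·9 = 53.

53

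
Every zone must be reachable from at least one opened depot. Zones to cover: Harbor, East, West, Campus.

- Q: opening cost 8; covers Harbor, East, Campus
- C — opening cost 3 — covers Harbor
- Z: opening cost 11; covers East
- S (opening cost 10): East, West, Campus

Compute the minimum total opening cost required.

This is a weighted set-cover instance.
The greedy cost-per-new-zone heuristic would pick Q and S for 18, but a cheaper cover exists.
Choose C and S: together they cover Harbor, East, West, Campus — every zone.
Total opening cost: 3 + 10 = 13.
No cover costs less than 13.

13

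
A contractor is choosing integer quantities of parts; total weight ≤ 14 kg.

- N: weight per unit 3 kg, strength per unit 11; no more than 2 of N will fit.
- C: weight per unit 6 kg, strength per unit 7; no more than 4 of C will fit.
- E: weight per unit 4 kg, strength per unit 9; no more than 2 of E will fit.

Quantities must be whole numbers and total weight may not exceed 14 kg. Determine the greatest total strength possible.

40

N has the best ratio (11/3); taking only N gives at most 2×11 = 22 (stopped by the supply cap of 2).
Mixing does better — 2×N and 2×E: weight 14 ≤ 14, strength 2·11 + 2·9 = 40.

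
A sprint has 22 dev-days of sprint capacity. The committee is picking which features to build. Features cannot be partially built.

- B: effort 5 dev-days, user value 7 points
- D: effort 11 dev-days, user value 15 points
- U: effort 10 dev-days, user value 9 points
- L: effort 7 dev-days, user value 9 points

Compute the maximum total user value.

Allowing fractional choices, the relaxed optimum would be about 29.7, but features are indivisible.
D + L: effort 11 + 7 = 18 ≤ 22, user value 15 + 9 = 24.
B + U + L: effort 5 + 10 + 7 = 22 ≤ 22, user value 7 + 9 + 9 = 25.
D + U: effort 11 + 10 = 21 ≤ 22, user value 15 + 9 = 24.
Best is B, U, and L with total user value 25.

25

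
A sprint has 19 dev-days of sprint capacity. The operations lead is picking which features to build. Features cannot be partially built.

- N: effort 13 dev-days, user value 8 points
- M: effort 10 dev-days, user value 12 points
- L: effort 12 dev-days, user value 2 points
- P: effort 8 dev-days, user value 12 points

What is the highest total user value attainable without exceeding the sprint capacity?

This is a 0-1 knapsack instance.
Take M and P: effort 10 + 8 = 18 ≤ 19, user value 12 + 12 = 24.
No other feasible combination does better.

24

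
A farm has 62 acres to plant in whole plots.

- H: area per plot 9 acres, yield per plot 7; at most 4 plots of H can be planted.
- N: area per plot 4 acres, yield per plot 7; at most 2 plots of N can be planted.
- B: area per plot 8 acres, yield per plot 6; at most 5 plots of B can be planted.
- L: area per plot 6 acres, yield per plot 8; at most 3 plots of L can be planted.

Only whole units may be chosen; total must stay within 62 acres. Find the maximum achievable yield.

This is a bounded integer knapsack.
Take 4×H, 2×N, and 3×L: area 62 ≤ 62, yield 4·7 + 2·7 + 3·8 = 66.
N has the best ratio (7/4) and is taken to its limit of 2; remaining capacity is filled optimally with the others.

66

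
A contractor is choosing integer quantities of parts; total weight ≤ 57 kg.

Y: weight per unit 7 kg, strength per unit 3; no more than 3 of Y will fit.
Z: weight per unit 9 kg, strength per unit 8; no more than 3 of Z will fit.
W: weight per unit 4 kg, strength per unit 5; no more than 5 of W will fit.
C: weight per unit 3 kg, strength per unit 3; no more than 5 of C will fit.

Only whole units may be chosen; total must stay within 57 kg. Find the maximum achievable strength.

58

2×Z, 5×W, and 5×C: weight 53 ≤ 57, strength 2·8 + 5·5 + 5·3 = 56.
3×Z, 5×W, and 3×C: weight 56 ≤ 57, strength 3·8 + 5·5 + 3·3 = 58.
Best is 58.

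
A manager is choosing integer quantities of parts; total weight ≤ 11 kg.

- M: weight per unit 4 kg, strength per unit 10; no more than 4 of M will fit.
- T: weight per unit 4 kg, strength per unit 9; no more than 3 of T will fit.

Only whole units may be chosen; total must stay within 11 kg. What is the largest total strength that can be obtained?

This is a bounded integer knapsack.
M has the best ratio (10/4); taking only M gives at most 2×10 = 20 (stopped by the weight limit).
Optimal: 2×M: weight 8 ≤ 11, strength 2·10 = 20.

20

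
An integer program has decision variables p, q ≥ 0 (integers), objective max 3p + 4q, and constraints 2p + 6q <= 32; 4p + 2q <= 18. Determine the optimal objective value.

The continuous relaxation peaks at (2.2, 4.6) with value 25.00; rounding to a feasible lattice point costs some objective.
(p,q)=(1,5): 2·1+6·5=32≤32, 4·1+2·5=14≤18, objective 23.
(p,q)=(2,4): 2·2+6·4=28≤32, 4·2+2·4=16≤18, objective 22.
(p,q)=(3,3): 2·3+6·3=24≤32, 4·3+2·3=18≤18, objective 21.
The best lattice point is (1,5), giving 23.

23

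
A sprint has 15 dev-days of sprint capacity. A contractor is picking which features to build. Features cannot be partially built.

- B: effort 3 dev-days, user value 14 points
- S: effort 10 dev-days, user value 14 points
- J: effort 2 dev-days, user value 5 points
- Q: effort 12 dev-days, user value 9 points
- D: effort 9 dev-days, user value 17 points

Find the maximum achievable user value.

B + D: effort 3 + 9 = 12 ≤ 15, user value 14 + 17 = 31.
B + J + D: effort 3 + 2 + 9 = 14 ≤ 15, user value 14 + 5 + 17 = 36.
B + S + J: effort 3 + 10 + 2 = 15 ≤ 15, user value 14 + 14 + 5 = 33.
Best is B, J, and D with total user value 36.

36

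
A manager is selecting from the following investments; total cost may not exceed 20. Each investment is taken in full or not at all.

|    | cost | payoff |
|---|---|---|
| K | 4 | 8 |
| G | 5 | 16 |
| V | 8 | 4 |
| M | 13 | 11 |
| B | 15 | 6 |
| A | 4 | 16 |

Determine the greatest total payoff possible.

Treat it as a binary knapsack problem.
Allowing fractional choices, the relaxed optimum would be about 45.9, but investments are indivisible.
K + G + A: cost 4 + 5 + 4 = 13 ≤ 20, payoff 8 + 16 + 16 = 40.
G + A: cost 5 + 4 = 9 ≤ 20, payoff 16 + 16 = 32.
G + V + A: cost 5 + 8 + 4 = 17 ≤ 20, payoff 16 + 4 + 16 = 36.
Best is K, G, and A with total payoff 40.

40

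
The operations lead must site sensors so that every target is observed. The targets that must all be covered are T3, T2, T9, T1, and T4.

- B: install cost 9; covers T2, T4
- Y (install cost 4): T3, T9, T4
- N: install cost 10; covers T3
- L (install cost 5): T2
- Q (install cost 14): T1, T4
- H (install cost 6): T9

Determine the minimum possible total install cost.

23

Choose Y, L, and Q: together they cover T3, T2, T9, T1, T4 — every target.
Total install cost: 4 + 5 + 14 = 23.
No cover costs less than 23.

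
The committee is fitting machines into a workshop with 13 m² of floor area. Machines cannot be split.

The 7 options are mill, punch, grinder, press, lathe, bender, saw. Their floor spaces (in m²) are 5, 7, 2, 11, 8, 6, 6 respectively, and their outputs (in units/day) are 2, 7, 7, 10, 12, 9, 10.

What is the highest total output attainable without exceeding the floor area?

grinder + lathe: floor space 2 + 8 = 10 ≤ 13, output 7 + 12 = 19.
mill + grinder + saw: floor space 5 + 2 + 6 = 13 ≤ 13, output 2 + 7 + 10 = 19.
bender + saw: floor space 6 + 6 = 12 ≤ 13, output 9 + 10 = 19.
The maximum output is 19; one optimal choice is grinder and lathe.

19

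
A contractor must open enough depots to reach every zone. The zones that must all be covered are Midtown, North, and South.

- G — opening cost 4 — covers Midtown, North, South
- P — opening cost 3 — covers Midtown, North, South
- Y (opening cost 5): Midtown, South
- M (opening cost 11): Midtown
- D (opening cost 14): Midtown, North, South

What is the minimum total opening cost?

P alone covers Midtown, North, South — every zone.
Total opening cost: 3.
No cover costs less than 3.

3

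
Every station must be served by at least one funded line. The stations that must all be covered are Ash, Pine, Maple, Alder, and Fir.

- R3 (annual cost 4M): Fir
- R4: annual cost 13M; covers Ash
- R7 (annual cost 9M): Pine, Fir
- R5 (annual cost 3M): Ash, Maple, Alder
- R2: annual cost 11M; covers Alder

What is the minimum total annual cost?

12

This is an integer covering problem.
Choose R7 and R5: together they cover Ash, Pine, Maple, Alder, Fir — every station.
Total annual cost: 9 + 3 = 12.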